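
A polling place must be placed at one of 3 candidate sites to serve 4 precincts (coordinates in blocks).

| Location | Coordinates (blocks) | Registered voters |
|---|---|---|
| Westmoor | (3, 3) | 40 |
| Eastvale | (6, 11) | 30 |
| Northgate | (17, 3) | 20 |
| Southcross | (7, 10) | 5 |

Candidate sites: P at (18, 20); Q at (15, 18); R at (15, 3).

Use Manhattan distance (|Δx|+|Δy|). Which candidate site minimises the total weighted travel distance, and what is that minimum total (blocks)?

Total weighted distance at each candidate:
  P (18, 20): total = 2375
  Q (15, 18): total = 1980
  R (15, 3): total = 1105
Minimum is at R with total 1105 blocks.

R, total 1105 blocks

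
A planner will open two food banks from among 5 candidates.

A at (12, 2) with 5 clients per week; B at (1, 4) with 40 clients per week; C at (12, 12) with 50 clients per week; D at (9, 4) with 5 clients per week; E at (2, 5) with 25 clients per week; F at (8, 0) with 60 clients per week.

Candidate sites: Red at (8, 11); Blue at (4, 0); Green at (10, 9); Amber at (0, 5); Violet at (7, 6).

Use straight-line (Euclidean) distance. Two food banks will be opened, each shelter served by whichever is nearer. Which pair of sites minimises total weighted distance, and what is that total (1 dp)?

Evaluate every pair (each demand assigned to the nearer of the two):
  {Blue, Green}: total = 816.8
  {Red, Blue}: total = 854.0
  {Green, Amber}: total = 901.9
  {Amber, Violet}: total = 908.2
  {Red, Amber}: total = 963.4
  {Green, Violet}: total = 971.9
  {Red, Violet}: total = 997.7
  {Blue, Violet}: total = 1004.1
  {Blue, Amber}: total = 1114.4
  {Red, Green}: total = 1403.5
Best pair: {Blue, Green} with total 816.8.

{Blue, Green}, total 816.8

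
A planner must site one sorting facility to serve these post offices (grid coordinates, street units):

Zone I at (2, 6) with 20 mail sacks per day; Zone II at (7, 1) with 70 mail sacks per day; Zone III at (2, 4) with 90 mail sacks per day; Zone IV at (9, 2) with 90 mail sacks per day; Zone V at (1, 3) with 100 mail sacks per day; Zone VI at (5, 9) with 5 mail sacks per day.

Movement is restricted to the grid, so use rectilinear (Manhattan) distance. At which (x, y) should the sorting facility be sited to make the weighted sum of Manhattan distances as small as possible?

Manhattan distance separates: Σwᵢ(|x−xᵢ|+|y−yᵢ|) = Σwᵢ|x−xᵢ| + Σwᵢ|y−yᵢ|, so x and y are optimised independently as 1-D weighted medians.
Total weight W = 375; half = 187.5.
x-coordinate, sorted with cumulative weight:
  x=1 (Zone V, w=100) cum 100
  x=2 (Zone I, w=20) cum 120
  x=2 (Zone III, w=90) cum 210  ← median
  x=5 (Zone VI, w=5) cum 215
  x=7 (Zone II, w=70) cum 285
  x=9 (Zone IV, w=90) cum 375
⇒ x* = 2
y-coordinate, sorted with cumulative weight:
  y=1 (Zone II, w=70) cum 70
  y=2 (Zone IV, w=90) cum 160
  y=3 (Zone V, w=100) cum 260  ← median
  y=4 (Zone III, w=90) cum 350
  y=6 (Zone I, w=20) cum 370
  y=9 (Zone VI, w=5) cum 375
⇒ y* = 3

(2, 3)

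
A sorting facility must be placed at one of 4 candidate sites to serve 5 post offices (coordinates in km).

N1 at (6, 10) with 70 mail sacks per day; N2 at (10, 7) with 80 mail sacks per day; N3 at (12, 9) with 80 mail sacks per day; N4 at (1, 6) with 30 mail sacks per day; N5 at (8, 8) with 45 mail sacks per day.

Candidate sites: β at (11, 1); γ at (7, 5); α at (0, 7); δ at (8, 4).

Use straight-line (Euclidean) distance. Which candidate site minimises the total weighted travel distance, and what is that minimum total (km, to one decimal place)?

Total weighted distance at each candidate:
  β (11, 1): total = 2530.4
  γ (7, 5): total = 1482.4
  α (0, 7): total = 2648.0
  δ (8, 4): total = 1641.8
Minimum is at γ with total 1482.4 km.

γ, total 1482.4 km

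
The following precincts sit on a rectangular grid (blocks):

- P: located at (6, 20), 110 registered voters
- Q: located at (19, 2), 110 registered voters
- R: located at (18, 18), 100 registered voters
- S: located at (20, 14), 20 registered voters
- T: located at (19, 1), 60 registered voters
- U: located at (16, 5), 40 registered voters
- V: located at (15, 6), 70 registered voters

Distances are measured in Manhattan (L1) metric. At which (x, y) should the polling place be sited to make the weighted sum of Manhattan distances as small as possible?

Manhattan distance separates: Σwᵢ(|x−xᵢ|+|y−yᵢ|) = Σwᵢ|x−xᵢ| + Σwᵢ|y−yᵢ|, so x and y are optimised independently as 1-D weighted medians.
Total weight W = 510; half = 255.
x-coordinate, sorted with cumulative weight:
  x=6 (P, w=110) cum 110
  x=15 (V, w=70) cum 180
  x=16 (U, w=40) cum 220
  x=18 (R, w=100) cum 320  ← median
  x=19 (Q, w=110) cum 430
  x=19 (T, w=60) cum 490
  x=20 (S, w=20) cum 510
⇒ x* = 18
y-coordinate, sorted with cumulative weight:
  y=1 (T, w=60) cum 60
  y=2 (Q, w=110) cum 170
  y=5 (U, w=40) cum 210
  y=6 (V, w=70) cum 280  ← median
  y=14 (S, w=20) cum 300
  y=18 (R, w=100) cum 400
  y=20 (P, w=110) cum 510
⇒ y* = 6

(18, 6)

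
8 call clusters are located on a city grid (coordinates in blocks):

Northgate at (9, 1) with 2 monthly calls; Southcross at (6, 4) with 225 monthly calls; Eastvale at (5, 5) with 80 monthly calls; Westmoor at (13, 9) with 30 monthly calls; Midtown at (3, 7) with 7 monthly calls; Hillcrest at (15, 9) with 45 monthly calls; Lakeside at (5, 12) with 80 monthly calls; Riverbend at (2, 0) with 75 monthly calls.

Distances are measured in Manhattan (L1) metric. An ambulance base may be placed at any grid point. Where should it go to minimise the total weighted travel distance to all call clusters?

(6, 4)

Manhattan distance separates: Σwᵢ(|x−xᵢ|+|y−yᵢ|) = Σwᵢ|x−xᵢ| + Σwᵢ|y−yᵢ|, so x and y are optimised independently as 1-D weighted medians.
Total weight W = 544; half = 272.
x-coordinate, sorted with cumulative weight:
  x=2 (Riverbend, w=75) cum 75
  x=3 (Midtown, w=7) cum 82
  x=5 (Eastvale, w=80) cum 162
  x=5 (Lakeside, w=80) cum 242
  x=6 (Southcross, w=225) cum 467  ← median
  x=9 (Northgate, w=2) cum 469
  x=13 (Westmoor, w=30) cum 499
  x=15 (Hillcrest, w=45) cum 544
⇒ x* = 6
y-coordinate, sorted with cumulative weight:
  y=0 (Riverbend, w=75) cum 75
  y=1 (Northgate, w=2) cum 77
  y=4 (Southcross, w=225) cum 302  ← median
  y=5 (Eastvale, w=80) cum 382
  y=7 (Midtown, w=7) cum 389
  y=9 (Westmoor, w=30) cum 419
  y=9 (Hillcrest, w=45) cum 464
  y=12 (Lakeside, w=80) cum 544
⇒ y* = 4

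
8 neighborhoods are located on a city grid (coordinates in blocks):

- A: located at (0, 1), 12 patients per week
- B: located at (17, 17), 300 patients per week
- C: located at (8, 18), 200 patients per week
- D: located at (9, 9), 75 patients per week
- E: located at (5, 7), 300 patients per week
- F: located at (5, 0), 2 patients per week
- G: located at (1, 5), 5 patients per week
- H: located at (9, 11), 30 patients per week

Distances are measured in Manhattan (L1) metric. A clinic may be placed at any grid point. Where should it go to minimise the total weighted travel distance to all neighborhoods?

Manhattan distance separates: Σwᵢ(|x−xᵢ|+|y−yᵢ|) = Σwᵢ|x−xᵢ| + Σwᵢ|y−yᵢ|, so x and y are optimised independently as 1-D weighted medians.
Total weight W = 924; half = 462.
x-coordinate, sorted with cumulative weight:
  x=0 (A, w=12) cum 12
  x=1 (G, w=5) cum 17
  x=5 (E, w=300) cum 317
  x=5 (F, w=2) cum 319
  x=8 (C, w=200) cum 519  ← median
  x=9 (D, w=75) cum 594
  x=9 (H, w=30) cum 624
  x=17 (B, w=300) cum 924
⇒ x* = 8
y-coordinate, sorted with cumulative weight:
  y=0 (F, w=2) cum 2
  y=1 (A, w=12) cum 14
  y=5 (G, w=5) cum 19
  y=7 (E, w=300) cum 319
  y=9 (D, w=75) cum 394
  y=11 (H, w=30) cum 424
  y=17 (B, w=300) cum 724  ← median
  y=18 (C, w=200) cum 924
⇒ y* = 17

(8, 17)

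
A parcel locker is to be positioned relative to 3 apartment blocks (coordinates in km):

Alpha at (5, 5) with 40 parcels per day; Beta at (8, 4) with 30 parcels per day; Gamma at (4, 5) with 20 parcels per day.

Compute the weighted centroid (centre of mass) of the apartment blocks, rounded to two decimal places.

(5.78, 4.67)

The minimiser of Σwᵢ‖p−pᵢ‖² is the weighted centroid p* = (Σwᵢpᵢ)/(Σwᵢ).
Σwᵢ = 90.
Σwᵢxᵢ = 40·5 + 30·8 + 20·4 = 520.
Σwᵢyᵢ = 40·5 + 30·4 + 20·5 = 420.
x* = 520/90 = 5.78, y* = 420/90 = 4.67.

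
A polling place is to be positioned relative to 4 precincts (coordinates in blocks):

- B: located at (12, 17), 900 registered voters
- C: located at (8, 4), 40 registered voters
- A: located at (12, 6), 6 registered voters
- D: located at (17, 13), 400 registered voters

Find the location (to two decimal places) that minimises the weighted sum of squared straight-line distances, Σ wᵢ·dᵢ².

The minimiser of Σwᵢ‖p−pᵢ‖² is the weighted centroid p* = (Σwᵢpᵢ)/(Σwᵢ).
Σwᵢ = 1346.
Σwᵢxᵢ = 900·12 + 40·8 + 6·12 + 400·17 = 17992.
Σwᵢyᵢ = 900·17 + 40·4 + 6·6 + 400·13 = 20696.
x* = 17992/1346 = 13.37, y* = 20696/1346 = 15.38.

(13.37, 15.38)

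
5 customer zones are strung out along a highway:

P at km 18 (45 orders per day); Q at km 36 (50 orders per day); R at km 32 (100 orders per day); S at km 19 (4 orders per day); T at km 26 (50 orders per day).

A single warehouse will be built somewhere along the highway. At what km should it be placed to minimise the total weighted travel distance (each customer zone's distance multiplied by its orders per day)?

x = 32

For a sum of weighted absolute distances on a line, the optimum is the weighted median (not the mean). Total weight W = 249; half-weight = 124.5.
Sort by position and accumulate weight:
  km 18 (P, w=45) → cum 45
  km 19 (S, w=4) → cum 49
  km 26 (T, w=50) → cum 99
  km 32 (R, w=100) → cum 199  ≥ 124.5 → median here
  km 36 (Q, w=50) → cum 249
Optimal location: km 32.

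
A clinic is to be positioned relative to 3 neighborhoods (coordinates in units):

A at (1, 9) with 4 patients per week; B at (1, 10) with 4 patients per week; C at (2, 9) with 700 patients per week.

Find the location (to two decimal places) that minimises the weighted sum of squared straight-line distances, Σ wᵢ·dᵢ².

(1.99, 9.01)

The minimiser of Σwᵢ‖p−pᵢ‖² is the weighted centroid p* = (Σwᵢpᵢ)/(Σwᵢ).
Σwᵢ = 708.
Σwᵢxᵢ = 4·1 + 4·1 + 700·2 = 1408.
Σwᵢyᵢ = 4·9 + 4·10 + 700·9 = 6376.
x* = 1408/708 = 1.99, y* = 6376/708 = 9.01.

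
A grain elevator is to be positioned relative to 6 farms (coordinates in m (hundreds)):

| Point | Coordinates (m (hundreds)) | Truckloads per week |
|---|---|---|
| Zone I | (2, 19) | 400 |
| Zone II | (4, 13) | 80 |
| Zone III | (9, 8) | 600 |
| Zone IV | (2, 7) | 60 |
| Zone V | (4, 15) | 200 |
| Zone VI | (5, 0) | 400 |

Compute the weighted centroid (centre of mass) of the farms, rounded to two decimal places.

The minimiser of Σwᵢ‖p−pᵢ‖² is the weighted centroid p* = (Σwᵢpᵢ)/(Σwᵢ).
Σwᵢ = 1740.
Σwᵢxᵢ = 400·2 + 80·4 + 600·9 + 60·2 + 200·4 + 400·5 = 9440.
Σwᵢyᵢ = 400·19 + 80·13 + 600·8 + 60·7 + 200·15 + 400·0 = 16860.
x* = 9440/1740 = 5.43, y* = 16860/1740 = 9.69.

(5.43, 9.69)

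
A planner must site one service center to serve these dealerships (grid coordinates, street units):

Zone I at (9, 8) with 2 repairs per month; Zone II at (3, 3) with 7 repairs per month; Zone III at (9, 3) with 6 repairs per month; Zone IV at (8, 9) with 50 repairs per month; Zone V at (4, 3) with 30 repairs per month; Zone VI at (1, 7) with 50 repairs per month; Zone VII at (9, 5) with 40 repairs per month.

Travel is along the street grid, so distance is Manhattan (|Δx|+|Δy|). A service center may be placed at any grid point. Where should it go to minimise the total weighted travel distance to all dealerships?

(8, 7)

Manhattan distance separates: Σwᵢ(|x−xᵢ|+|y−yᵢ|) = Σwᵢ|x−xᵢ| + Σwᵢ|y−yᵢ|, so x and y are optimised independently as 1-D weighted medians.
Total weight W = 185; half = 92.5.
x-coordinate, sorted with cumulative weight:
  x=1 (Zone VI, w=50) cum 50
  x=3 (Zone II, w=7) cum 57
  x=4 (Zone V, w=30) cum 87
  x=8 (Zone IV, w=50) cum 137  ← median
  x=9 (Zone I, w=2) cum 139
  x=9 (Zone III, w=6) cum 145
  x=9 (Zone VII, w=40) cum 185
⇒ x* = 8
y-coordinate, sorted with cumulative weight:
  y=3 (Zone II, w=7) cum 7
  y=3 (Zone III, w=6) cum 13
  y=3 (Zone V, w=30) cum 43
  y=5 (Zone VII, w=40) cum 83
  y=7 (Zone VI, w=50) cum 133  ← median
  y=8 (Zone I, w=2) cum 135
  y=9 (Zone IV, w=50) cum 185
⇒ y* = 7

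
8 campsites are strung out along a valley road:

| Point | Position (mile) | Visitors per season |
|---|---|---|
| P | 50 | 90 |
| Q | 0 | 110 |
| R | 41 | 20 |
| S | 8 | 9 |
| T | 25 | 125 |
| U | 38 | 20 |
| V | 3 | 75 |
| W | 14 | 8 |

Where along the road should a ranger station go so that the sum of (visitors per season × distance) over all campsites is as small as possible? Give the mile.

x = 25

For a sum of weighted absolute distances on a line, the optimum is the weighted median (not the mean). Total weight W = 457; half-weight = 228.5.
Sort by position and accumulate weight:
  mile 0 (Q, w=110) → cum 110
  mile 3 (V, w=75) → cum 185
  mile 8 (S, w=9) → cum 194
  mile 14 (W, w=8) → cum 202
  mile 25 (T, w=125) → cum 327  ≥ 228.5 → median here
  mile 38 (U, w=20) → cum 347
  mile 41 (R, w=20) → cum 367
  mile 50 (P, w=90) → cum 457
Optimal location: mile 25.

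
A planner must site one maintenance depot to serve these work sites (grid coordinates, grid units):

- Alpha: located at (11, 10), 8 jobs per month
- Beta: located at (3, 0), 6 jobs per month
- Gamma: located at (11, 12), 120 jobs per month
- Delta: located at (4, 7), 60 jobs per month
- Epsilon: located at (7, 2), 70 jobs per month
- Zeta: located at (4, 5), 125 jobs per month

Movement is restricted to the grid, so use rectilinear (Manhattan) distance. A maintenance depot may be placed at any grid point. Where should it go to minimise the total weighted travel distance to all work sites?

Manhattan distance separates: Σwᵢ(|x−xᵢ|+|y−yᵢ|) = Σwᵢ|x−xᵢ| + Σwᵢ|y−yᵢ|, so x and y are optimised independently as 1-D weighted medians.
Total weight W = 389; half = 194.5.
x-coordinate, sorted with cumulative weight:
  x=3 (Beta, w=6) cum 6
  x=4 (Delta, w=60) cum 66
  x=4 (Zeta, w=125) cum 191
  x=7 (Epsilon, w=70) cum 261  ← median
  x=11 (Alpha, w=8) cum 269
  x=11 (Gamma, w=120) cum 389
⇒ x* = 7
y-coordinate, sorted with cumulative weight:
  y=0 (Beta, w=6) cum 6
  y=2 (Epsilon, w=70) cum 76
  y=5 (Zeta, w=125) cum 201  ← median
  y=7 (Delta, w=60) cum 261
  y=10 (Alpha, w=8) cum 269
  y=12 (Gamma, w=120) cum 389
⇒ y* = 5

(7, 5)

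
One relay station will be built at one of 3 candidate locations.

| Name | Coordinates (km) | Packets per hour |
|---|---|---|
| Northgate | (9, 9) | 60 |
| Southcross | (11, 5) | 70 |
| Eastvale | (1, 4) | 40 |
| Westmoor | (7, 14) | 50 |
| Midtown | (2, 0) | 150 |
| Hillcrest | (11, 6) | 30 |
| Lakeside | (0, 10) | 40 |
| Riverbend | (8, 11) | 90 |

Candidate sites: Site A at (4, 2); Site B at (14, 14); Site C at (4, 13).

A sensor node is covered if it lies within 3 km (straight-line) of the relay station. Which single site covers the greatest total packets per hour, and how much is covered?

Coverage radius r = 3 km; a point is covered iff (Δx)²+(Δy)² ≤ 3² = 9.
  Site A (4, 2): covers {Midtown} → 150
  Site B (14, 14): covers {none} → 0
  Site C (4, 13): covers {none} → 0
Maximum coverage at Site A: 150 packets per hour.

Site A, covering 150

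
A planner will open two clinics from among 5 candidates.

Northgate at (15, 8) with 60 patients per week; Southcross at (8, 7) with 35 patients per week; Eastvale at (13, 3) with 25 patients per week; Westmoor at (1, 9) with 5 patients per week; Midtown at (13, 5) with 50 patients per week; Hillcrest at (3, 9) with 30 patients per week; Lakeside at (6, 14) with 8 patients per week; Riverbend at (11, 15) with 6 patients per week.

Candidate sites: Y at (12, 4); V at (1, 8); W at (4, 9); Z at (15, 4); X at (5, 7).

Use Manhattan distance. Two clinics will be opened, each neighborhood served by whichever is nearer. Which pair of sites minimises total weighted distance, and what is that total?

Evaluate every pair (each demand assigned to the nearer of the two):
  {W, Z}: total = 854
  {Z, X}: total = 868
  {Y, W}: total = 953
  {Y, X}: total = 961
  {V, Z}: total = 1018
  {Y, V}: total = 1070
  {Y, Z}: total = 1335
  {W, X}: total = 1744
  {V, X}: total = 1808
  {V, W}: total = 2124
Best pair: {W, Z} with total 854.

{W, Z}, total 854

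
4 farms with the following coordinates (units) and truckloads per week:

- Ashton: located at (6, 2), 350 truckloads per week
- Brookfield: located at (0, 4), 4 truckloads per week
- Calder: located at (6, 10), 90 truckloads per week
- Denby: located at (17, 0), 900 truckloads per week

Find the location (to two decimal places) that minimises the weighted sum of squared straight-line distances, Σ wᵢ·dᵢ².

(13.35, 1.20)

The minimiser of Σwᵢ‖p−pᵢ‖² is the weighted centroid p* = (Σwᵢpᵢ)/(Σwᵢ).
Σwᵢ = 1344.
Σwᵢxᵢ = 350·6 + 4·0 + 90·6 + 900·17 = 17940.
Σwᵢyᵢ = 350·2 + 4·4 + 90·10 + 900·0 = 1616.
x* = 17940/1344 = 13.35, y* = 1616/1344 = 1.20.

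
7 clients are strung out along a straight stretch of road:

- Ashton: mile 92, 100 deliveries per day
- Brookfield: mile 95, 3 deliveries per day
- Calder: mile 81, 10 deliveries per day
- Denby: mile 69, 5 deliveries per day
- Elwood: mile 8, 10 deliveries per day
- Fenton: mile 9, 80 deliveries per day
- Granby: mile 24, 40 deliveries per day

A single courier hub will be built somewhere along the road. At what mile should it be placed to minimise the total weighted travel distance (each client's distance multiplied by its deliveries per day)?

For a sum of weighted absolute distances on a line, the optimum is the weighted median (not the mean). Total weight W = 248; half-weight = 124.
Sort by position and accumulate weight:
  mile 8 (Elwood, w=10) → cum 10
  mile 9 (Fenton, w=80) → cum 90
  mile 24 (Granby, w=40) → cum 130  ≥ 124 → median here
  mile 69 (Denby, w=5) → cum 135
  mile 81 (Calder, w=10) → cum 145
  mile 92 (Ashton, w=100) → cum 245
  mile 95 (Brookfield, w=3) → cum 248
Optimal location: mile 24.

x = 24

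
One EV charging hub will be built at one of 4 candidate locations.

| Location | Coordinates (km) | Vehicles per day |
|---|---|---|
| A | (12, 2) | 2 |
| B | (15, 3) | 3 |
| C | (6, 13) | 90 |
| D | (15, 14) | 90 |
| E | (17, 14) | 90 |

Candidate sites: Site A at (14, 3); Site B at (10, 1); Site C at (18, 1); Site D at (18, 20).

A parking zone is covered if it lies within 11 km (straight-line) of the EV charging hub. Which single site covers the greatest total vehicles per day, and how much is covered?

Site D, covering 180

Coverage radius r = 11 km; a point is covered iff (Δx)²+(Δy)² ≤ 11² = 121.
  Site A (14, 3): covers {A, B} → 5
  Site B (10, 1): covers {A, B} → 5
  Site C (18, 1): covers {A, B} → 5
  Site D (18, 20): covers {D, E} → 180
Maximum coverage at Site D: 180 vehicles per day.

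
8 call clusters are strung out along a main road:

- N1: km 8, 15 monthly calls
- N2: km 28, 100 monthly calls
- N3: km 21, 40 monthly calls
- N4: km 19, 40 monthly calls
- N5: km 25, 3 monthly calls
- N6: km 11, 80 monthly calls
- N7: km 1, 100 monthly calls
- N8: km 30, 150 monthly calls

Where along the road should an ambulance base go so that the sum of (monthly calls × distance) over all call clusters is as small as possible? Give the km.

x = 21

For a sum of weighted absolute distances on a line, the optimum is the weighted median (not the mean). Total weight W = 528; half-weight = 264.
Sort by position and accumulate weight:
  km 1 (N7, w=100) → cum 100
  km 8 (N1, w=15) → cum 115
  km 11 (N6, w=80) → cum 195
  km 19 (N4, w=40) → cum 235
  km 21 (N3, w=40) → cum 275  ≥ 264 → median here
  km 25 (N5, w=3) → cum 278
  km 28 (N2, w=100) → cum 378
  km 30 (N8, w=150) → cum 528
Optimal location: km 21.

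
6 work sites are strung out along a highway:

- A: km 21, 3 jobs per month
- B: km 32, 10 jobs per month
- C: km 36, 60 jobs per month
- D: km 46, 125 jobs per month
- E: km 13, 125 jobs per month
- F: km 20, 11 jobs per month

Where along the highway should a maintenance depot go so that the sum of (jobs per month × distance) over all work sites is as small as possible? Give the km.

For a sum of weighted absolute distances on a line, the optimum is the weighted median (not the mean). Total weight W = 334; half-weight = 167.
Sort by position and accumulate weight:
  km 13 (E, w=125) → cum 125
  km 20 (F, w=11) → cum 136
  km 21 (A, w=3) → cum 139
  km 32 (B, w=10) → cum 149
  km 36 (C, w=60) → cum 209  ≥ 167 → median here
  km 46 (D, w=125) → cum 334
Optimal location: km 36.

x = 36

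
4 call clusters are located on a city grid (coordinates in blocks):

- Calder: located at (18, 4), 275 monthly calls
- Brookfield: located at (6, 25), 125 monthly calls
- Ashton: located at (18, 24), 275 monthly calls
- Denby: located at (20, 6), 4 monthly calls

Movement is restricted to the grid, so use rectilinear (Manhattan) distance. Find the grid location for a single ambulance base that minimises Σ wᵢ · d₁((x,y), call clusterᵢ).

Manhattan distance separates: Σwᵢ(|x−xᵢ|+|y−yᵢ|) = Σwᵢ|x−xᵢ| + Σwᵢ|y−yᵢ|, so x and y are optimised independently as 1-D weighted medians.
Total weight W = 679; half = 339.5.
x-coordinate, sorted with cumulative weight:
  x=6 (Brookfield, w=125) cum 125
  x=18 (Calder, w=275) cum 400  ← median
  x=18 (Ashton, w=275) cum 675
  x=20 (Denby, w=4) cum 679
⇒ x* = 18
y-coordinate, sorted with cumulative weight:
  y=4 (Calder, w=275) cum 275
  y=6 (Denby, w=4) cum 279
  y=24 (Ashton, w=275) cum 554  ← median
  y=25 (Brookfield, w=125) cum 679
⇒ y* = 24

(18, 24)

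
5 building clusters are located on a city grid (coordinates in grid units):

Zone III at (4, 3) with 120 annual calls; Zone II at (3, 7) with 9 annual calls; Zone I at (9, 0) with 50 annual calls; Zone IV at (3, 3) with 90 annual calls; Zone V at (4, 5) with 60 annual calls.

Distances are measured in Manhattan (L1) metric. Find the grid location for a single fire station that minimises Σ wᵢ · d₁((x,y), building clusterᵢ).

Manhattan distance separates: Σwᵢ(|x−xᵢ|+|y−yᵢ|) = Σwᵢ|x−xᵢ| + Σwᵢ|y−yᵢ|, so x and y are optimised independently as 1-D weighted medians.
Total weight W = 329; half = 164.5.
x-coordinate, sorted with cumulative weight:
  x=3 (Zone II, w=9) cum 9
  x=3 (Zone IV, w=90) cum 99
  x=4 (Zone III, w=120) cum 219  ← median
  x=4 (Zone V, w=60) cum 279
  x=9 (Zone I, w=50) cum 329
⇒ x* = 4
y-coordinate, sorted with cumulative weight:
  y=0 (Zone I, w=50) cum 50
  y=3 (Zone III, w=120) cum 170  ← median
  y=3 (Zone IV, w=90) cum 260
  y=5 (Zone V, w=60) cum 320
  y=7 (Zone II, w=9) cum 329
⇒ y* = 3

(4, 3)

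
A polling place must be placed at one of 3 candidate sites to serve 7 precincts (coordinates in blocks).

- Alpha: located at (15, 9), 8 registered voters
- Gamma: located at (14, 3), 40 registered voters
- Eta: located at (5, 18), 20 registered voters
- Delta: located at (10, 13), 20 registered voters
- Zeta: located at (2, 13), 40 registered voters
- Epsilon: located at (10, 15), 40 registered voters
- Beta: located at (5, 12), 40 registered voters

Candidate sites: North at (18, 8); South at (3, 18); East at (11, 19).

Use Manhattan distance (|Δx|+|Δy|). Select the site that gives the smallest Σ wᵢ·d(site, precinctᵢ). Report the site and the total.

South, total 2448 blocks

Total weighted distance at each candidate:
  North (18, 8): total = 3232
  South (3, 18): total = 2448
  East (11, 19): total = 2472
Minimum is at South with total 2448 blocks.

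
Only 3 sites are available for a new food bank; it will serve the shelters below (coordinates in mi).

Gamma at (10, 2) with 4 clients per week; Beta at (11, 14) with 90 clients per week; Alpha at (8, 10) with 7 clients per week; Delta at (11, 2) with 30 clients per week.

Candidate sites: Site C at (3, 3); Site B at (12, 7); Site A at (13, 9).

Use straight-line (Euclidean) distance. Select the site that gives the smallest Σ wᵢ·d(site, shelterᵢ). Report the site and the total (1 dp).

Total weighted distance at each candidate:
  Site C (3, 3): total = 1554.5
  Site B (12, 7): total = 845.9
  Site A (13, 9): total = 769.2
Minimum is at Site A with total 769.2 mi.

Site A, total 769.2 mi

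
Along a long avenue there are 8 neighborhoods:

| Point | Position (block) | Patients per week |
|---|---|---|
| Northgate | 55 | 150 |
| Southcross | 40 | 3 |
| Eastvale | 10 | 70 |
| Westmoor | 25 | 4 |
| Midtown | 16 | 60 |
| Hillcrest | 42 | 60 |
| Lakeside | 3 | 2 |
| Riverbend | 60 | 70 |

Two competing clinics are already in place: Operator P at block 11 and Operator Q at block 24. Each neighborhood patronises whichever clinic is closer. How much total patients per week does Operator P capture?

The indifferent point is the midpoint (11+24)/2 = 17.5; neighborhoods left of it (closer to Operator P at 11) go to Operator P, those right go to Operator Q.
  Lakeside at 3 (w=2) → Operator P
  Eastvale at 10 (w=70) → Operator P
  Midtown at 16 (w=60) → Operator P
  Westmoor at 25 (w=4) → Operator Q
  Southcross at 40 (w=3) → Operator Q
  Hillcrest at 42 (w=60) → Operator Q
  Northgate at 55 (w=150) → Operator Q
  Riverbend at 60 (w=70) → Operator Q
Operator P captures 132; Operator Q captures 287.

132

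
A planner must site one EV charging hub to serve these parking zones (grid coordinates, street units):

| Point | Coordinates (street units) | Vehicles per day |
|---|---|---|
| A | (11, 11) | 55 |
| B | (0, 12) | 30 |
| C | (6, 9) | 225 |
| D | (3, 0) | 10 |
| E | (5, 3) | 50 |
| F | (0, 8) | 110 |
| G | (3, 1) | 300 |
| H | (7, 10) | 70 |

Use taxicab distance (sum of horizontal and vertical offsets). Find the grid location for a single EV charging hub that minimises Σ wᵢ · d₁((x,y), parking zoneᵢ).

(3, 8)

Manhattan distance separates: Σwᵢ(|x−xᵢ|+|y−yᵢ|) = Σwᵢ|x−xᵢ| + Σwᵢ|y−yᵢ|, so x and y are optimised independently as 1-D weighted medians.
Total weight W = 850; half = 425.
x-coordinate, sorted with cumulative weight:
  x=0 (B, w=30) cum 30
  x=0 (F, w=110) cum 140
  x=3 (D, w=10) cum 150
  x=3 (G, w=300) cum 450  ← median
  x=5 (E, w=50) cum 500
  x=6 (C, w=225) cum 725
  x=7 (H, w=70) cum 795
  x=11 (A, w=55) cum 850
⇒ x* = 3
y-coordinate, sorted with cumulative weight:
  y=0 (D, w=10) cum 10
  y=1 (G, w=300) cum 310
  y=3 (E, w=50) cum 360
  y=8 (F, w=110) cum 470  ← median
  y=9 (C, w=225) cum 695
  y=10 (H, w=70) cum 765
  y=11 (A, w=55) cum 820
  y=12 (B, w=30) cum 850
⇒ y* = 8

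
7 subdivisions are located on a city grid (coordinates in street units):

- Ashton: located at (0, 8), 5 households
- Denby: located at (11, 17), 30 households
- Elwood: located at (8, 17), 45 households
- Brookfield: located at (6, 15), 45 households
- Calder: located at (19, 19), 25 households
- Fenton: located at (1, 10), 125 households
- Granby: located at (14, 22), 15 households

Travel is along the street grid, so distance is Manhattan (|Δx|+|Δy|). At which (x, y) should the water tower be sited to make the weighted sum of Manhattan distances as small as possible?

Manhattan distance separates: Σwᵢ(|x−xᵢ|+|y−yᵢ|) = Σwᵢ|x−xᵢ| + Σwᵢ|y−yᵢ|, so x and y are optimised independently as 1-D weighted medians.
Total weight W = 290; half = 145.
x-coordinate, sorted with cumulative weight:
  x=0 (Ashton, w=5) cum 5
  x=1 (Fenton, w=125) cum 130
  x=6 (Brookfield, w=45) cum 175  ← median
  x=8 (Elwood, w=45) cum 220
  x=11 (Denby, w=30) cum 250
  x=14 (Granby, w=15) cum 265
  x=19 (Calder, w=25) cum 290
⇒ x* = 6
y-coordinate, sorted with cumulative weight:
  y=8 (Ashton, w=5) cum 5
  y=10 (Fenton, w=125) cum 130
  y=15 (Brookfield, w=45) cum 175  ← median
  y=17 (Denby, w=30) cum 205
  y=17 (Elwood, w=45) cum 250
  y=19 (Calder, w=25) cum 275
  y=22 (Granby, w=15) cum 290
⇒ y* = 15

(6, 15)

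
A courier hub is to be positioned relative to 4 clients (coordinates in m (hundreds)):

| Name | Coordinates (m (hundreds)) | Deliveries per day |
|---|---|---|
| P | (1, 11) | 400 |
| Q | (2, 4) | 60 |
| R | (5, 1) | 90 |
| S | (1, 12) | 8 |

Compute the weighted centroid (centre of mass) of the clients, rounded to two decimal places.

(1.75, 8.65)

The minimiser of Σwᵢ‖p−pᵢ‖² is the weighted centroid p* = (Σwᵢpᵢ)/(Σwᵢ).
Σwᵢ = 558.
Σwᵢxᵢ = 400·1 + 60·2 + 90·5 + 8·1 = 978.
Σwᵢyᵢ = 400·11 + 60·4 + 90·1 + 8·12 = 4826.
x* = 978/558 = 1.75, y* = 4826/558 = 8.65.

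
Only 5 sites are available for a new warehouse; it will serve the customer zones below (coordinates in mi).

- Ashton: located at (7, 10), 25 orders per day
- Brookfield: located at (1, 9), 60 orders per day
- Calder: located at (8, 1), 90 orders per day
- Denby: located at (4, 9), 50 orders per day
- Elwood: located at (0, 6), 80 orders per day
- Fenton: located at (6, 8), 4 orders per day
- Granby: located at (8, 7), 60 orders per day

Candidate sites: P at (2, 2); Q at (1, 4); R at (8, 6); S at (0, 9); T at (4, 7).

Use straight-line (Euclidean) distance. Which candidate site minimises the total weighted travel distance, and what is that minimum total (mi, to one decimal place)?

T, total 1650.2 mi

Total weighted distance at each candidate:
  P (2, 2): total = 2426.8
  Q (1, 4): total = 2150.5
  R (8, 6): total = 1971.3
  S (0, 9): total = 2214.1
  T (4, 7): total = 1650.2
Minimum is at T with total 1650.2 mi.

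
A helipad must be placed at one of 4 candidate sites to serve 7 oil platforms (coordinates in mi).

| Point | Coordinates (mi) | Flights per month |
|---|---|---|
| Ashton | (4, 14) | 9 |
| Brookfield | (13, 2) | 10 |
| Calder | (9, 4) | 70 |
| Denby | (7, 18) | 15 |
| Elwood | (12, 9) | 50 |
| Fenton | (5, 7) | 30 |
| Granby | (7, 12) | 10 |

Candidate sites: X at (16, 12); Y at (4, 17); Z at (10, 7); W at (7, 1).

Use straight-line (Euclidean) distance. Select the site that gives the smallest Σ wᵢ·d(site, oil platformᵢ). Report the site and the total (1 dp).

Z, total 883.4 mi

Total weighted distance at each candidate:
  X (16, 12): total = 1822.7
  Y (4, 17): total = 2149.8
  Z (10, 7): total = 883.4
  W (7, 1): total = 1459.7
Minimum is at Z with total 883.4 mi.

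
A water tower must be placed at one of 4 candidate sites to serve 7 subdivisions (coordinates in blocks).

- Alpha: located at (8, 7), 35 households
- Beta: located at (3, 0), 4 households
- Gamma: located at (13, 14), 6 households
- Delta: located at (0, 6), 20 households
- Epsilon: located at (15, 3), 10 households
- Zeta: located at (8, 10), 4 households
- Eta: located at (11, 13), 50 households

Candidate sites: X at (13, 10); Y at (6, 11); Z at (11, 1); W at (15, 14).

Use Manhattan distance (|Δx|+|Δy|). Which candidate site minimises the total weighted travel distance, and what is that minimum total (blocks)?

Total weighted distance at each candidate:
  X (13, 10): total = 1084
  Y (6, 11): total = 1078
  Z (11, 1): total = 1469
  W (15, 14): total = 1470
Minimum is at Y with total 1078 blocks.

Y, total 1078 blocks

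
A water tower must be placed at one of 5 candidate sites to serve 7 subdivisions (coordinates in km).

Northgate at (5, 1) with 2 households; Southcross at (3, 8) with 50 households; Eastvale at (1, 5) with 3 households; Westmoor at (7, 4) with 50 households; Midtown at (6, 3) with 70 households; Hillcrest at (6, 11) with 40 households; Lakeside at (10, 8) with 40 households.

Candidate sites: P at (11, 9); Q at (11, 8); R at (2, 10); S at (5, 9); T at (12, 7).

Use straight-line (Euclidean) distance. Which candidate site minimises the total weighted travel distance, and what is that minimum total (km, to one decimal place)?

S, total 1133.2 km

Total weighted distance at each candidate:
  P (11, 9): total = 1594.3
  Q (11, 8): total = 1500.8
  R (2, 10): total = 1595.7
  S (5, 9): total = 1133.2
  T (12, 7): total = 1679.0
Minimum is at S with total 1133.2 km.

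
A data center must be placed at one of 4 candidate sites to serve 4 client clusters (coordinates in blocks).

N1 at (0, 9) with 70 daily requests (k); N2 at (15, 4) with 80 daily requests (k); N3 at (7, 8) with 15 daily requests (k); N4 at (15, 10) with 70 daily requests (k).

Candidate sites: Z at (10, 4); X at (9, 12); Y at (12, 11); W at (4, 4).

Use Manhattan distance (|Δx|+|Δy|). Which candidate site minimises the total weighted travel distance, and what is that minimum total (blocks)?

Y, total 2180 blocks

Total weighted distance at each candidate:
  Z (10, 4): total = 2325
  X (9, 12): total = 2610
  Y (12, 11): total = 2180
  W (4, 4): total = 2805
Minimum is at Y with total 2180 blocks.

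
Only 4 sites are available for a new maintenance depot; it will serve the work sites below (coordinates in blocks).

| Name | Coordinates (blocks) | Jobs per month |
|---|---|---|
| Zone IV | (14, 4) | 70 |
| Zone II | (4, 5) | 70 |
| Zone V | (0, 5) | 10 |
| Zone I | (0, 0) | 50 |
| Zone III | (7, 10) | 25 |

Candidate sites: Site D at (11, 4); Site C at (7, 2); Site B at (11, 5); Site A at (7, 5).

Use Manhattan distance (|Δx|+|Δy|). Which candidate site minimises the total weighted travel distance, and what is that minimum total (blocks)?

Site A, total 1565 blocks

Total weighted distance at each candidate:
  Site D (11, 4): total = 1890
  Site C (7, 2): total = 1800
  Site B (11, 5): total = 1905
  Site A (7, 5): total = 1565
Minimum is at Site A with total 1565 blocks.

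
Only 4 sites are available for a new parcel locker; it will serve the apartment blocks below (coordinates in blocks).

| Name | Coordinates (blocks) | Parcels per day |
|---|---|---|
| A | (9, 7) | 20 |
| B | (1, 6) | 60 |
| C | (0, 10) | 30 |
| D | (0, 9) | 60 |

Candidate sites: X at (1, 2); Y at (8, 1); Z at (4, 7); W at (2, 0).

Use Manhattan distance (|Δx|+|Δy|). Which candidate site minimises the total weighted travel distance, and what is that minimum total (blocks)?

Z, total 910 blocks

Total weighted distance at each candidate:
  X (1, 2): total = 1250
  Y (8, 1): total = 2330
  Z (4, 7): total = 910
  W (2, 0): total = 1720
Minimum is at Z with total 910 blocks.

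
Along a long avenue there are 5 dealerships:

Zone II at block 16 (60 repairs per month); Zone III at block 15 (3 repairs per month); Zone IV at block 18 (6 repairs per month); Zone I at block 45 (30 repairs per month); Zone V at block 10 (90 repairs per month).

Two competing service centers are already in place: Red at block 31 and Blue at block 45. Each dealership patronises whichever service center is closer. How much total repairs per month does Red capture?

The indifferent point is the midpoint (31+45)/2 = 38; dealerships left of it (closer to Red at 31) go to Red, those right go to Blue.
  Zone V at 10 (w=90) → Red
  Zone III at 15 (w=3) → Red
  Zone II at 16 (w=60) → Red
  Zone IV at 18 (w=6) → Red
  Zone I at 45 (w=30) → Blue
Red captures 159; Blue captures 30.

159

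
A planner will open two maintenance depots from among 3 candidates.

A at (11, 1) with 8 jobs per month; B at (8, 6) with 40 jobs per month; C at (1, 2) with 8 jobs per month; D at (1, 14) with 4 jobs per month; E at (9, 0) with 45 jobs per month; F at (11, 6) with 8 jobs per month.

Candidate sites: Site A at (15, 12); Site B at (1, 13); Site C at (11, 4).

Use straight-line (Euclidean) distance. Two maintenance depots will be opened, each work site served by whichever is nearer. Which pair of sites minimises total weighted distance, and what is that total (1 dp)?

{Site B, Site C}, total 471.1

Evaluate every pair (each demand assigned to the nearer of the two):
  {Site B, Site C}: total = 471.1
  {Site A, Site C}: total = 523.6
  {Site A, Site B}: total = 1215.8
Best pair: {Site B, Site C} with total 471.1.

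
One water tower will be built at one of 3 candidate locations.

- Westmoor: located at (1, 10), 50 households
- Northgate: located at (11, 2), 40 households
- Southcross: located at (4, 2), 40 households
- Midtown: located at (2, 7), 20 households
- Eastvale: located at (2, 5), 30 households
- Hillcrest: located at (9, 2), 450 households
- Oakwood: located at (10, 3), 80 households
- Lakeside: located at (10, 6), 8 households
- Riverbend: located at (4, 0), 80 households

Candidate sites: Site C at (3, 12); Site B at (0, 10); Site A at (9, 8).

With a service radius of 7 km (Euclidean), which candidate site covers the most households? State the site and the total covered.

Coverage radius r = 7 km; a point is covered iff (Δx)²+(Δy)² ≤ 7² = 49.
  Site C (3, 12): covers {Westmoor, Midtown} → 70
  Site B (0, 10): covers {Westmoor, Midtown, Eastvale} → 100
  Site A (9, 8): covers {Northgate, Hillcrest, Oakwood, Lakeside} → 578
Maximum coverage at Site A: 578 households.

Site A, covering 578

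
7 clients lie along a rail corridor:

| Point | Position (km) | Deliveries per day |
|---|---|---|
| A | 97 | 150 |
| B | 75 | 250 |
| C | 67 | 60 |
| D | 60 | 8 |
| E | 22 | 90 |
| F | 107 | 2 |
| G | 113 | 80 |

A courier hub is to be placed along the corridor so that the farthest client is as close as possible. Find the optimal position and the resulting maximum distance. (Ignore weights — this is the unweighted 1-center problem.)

The 1-center on a line is the midpoint of the two extreme points: leftmost at 22, rightmost at 113.
Optimal location = (22 + 113)/2 = 67.5; maximum distance = (113 − 22)/2 = 45.5.

location 67.5, max distance 45.5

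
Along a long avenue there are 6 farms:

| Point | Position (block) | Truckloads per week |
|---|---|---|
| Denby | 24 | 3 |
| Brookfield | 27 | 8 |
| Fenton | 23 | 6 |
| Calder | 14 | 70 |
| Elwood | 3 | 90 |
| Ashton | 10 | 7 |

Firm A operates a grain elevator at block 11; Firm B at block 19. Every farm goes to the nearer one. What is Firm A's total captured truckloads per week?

167

The indifferent point is the midpoint (11+19)/2 = 15; farms left of it (closer to Firm A at 11) go to Firm A, those right go to Firm B.
  Elwood at 3 (w=90) → Firm A
  Ashton at 10 (w=7) → Firm A
  Calder at 14 (w=70) → Firm A
  Fenton at 23 (w=6) → Firm B
  Denby at 24 (w=3) → Firm B
  Brookfield at 27 (w=8) → Firm B
Firm A captures 167; Firm B captures 17.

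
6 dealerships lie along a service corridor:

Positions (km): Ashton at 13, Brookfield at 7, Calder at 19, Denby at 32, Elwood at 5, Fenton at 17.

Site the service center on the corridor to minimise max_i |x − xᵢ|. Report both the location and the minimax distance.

The 1-center on a line is the midpoint of the two extreme points: leftmost at 5, rightmost at 32.
Optimal location = (5 + 32)/2 = 18.5; maximum distance = (32 − 5)/2 = 13.5.

location 18.5, max distance 13.5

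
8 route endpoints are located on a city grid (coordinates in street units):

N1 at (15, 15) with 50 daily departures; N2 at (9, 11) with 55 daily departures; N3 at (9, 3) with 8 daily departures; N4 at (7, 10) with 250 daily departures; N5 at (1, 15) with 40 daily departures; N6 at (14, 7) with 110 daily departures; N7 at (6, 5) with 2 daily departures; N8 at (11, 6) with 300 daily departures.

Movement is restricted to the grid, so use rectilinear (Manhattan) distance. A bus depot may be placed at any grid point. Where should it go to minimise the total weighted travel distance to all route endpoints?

Manhattan distance separates: Σwᵢ(|x−xᵢ|+|y−yᵢ|) = Σwᵢ|x−xᵢ| + Σwᵢ|y−yᵢ|, so x and y are optimised independently as 1-D weighted medians.
Total weight W = 815; half = 407.5.
x-coordinate, sorted with cumulative weight:
  x=1 (N5, w=40) cum 40
  x=6 (N7, w=2) cum 42
  x=7 (N4, w=250) cum 292
  x=9 (N2, w=55) cum 347
  x=9 (N3, w=8) cum 355
  x=11 (N8, w=300) cum 655  ← median
  x=14 (N6, w=110) cum 765
  x=15 (N1, w=50) cum 815
⇒ x* = 11
y-coordinate, sorted with cumulative weight:
  y=3 (N3, w=8) cum 8
  y=5 (N7, w=2) cum 10
  y=6 (N8, w=300) cum 310
  y=7 (N6, w=110) cum 420  ← median
  y=10 (N4, w=250) cum 670
  y=11 (N2, w=55) cum 725
  y=15 (N1, w=50) cum 775
  y=15 (N5, w=40) cum 815
⇒ y* = 7

(11, 7)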